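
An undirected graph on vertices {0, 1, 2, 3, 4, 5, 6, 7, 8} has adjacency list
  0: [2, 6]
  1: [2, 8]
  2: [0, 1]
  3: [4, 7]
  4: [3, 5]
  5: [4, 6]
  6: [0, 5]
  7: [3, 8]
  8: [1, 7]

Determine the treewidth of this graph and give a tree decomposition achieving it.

The largest bag has 3 vertices, giving width 2; this decomposition certifies tw(G) ≤ 2. Since 2–0–6–5–4–3–7–8–1–2 is a cycle in G, G is not acyclic. Forests are exactly the graphs of treewidth ≤ 1, so tw(G) ≥ 2. The upper and lower bounds meet at 2, so that is the treewidth.

Treewidth 2.
One optimal decomposition is:
Bags: B1 = {0, 2, 6}  B2 = {2, 5, 6}  B3 = {2, 4, 5}  B4 = {2, 3, 4}  B5 = {2, 3, 7}  B6 = {2, 7, 8}  B7 = {1, 2, 8}
Tree: B1–B2, B2–B3, B3–B4, B4–B5, B5–B6, B6–B7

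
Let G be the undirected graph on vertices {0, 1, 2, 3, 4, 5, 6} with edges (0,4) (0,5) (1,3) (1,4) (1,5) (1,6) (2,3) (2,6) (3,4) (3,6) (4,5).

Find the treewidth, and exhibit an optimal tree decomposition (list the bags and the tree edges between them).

Treewidth 2.
One optimal decomposition is:
Bags: B1 = {1, 4, 5}  B2 = {1, 3, 4}  B3 = {0, 4, 5}  B4 = {1, 3, 6}  B5 = {2, 3, 6}
Tree: B1–B2, B1–B3, B2–B4, B4–B5

Each bag holds 3 vertices, so the decomposition has width 2, which upper-bounds the treewidth. Conversely, {0, 4, 5} is a clique of size 3, and the vertices of any clique must share a bag in every tree decomposition; so some bag has ≥ 3 vertices and tw(G) ≥ 2. Hence tw(G) = 2 exactly.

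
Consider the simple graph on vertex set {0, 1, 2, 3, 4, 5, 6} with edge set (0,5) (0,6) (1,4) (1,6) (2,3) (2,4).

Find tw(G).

A width-1 tree decomposition is:
Bags: B1 = {0, 5}  B2 = {0, 6}  B3 = {1, 6}  B4 = {1, 4}  B5 = {2, 4}  B6 = {2, 3}
Tree: B1–B2, B2–B3, B3–B4, B4–B5, B5–B6
Each bag holds 2 vertices, so the decomposition has width 1, which upper-bounds the treewidth. Since G has at least one edge (e.g. 5–0), it is not an edgeless graph, so tw(G) ≥ 1. Therefore the treewidth is 1.

1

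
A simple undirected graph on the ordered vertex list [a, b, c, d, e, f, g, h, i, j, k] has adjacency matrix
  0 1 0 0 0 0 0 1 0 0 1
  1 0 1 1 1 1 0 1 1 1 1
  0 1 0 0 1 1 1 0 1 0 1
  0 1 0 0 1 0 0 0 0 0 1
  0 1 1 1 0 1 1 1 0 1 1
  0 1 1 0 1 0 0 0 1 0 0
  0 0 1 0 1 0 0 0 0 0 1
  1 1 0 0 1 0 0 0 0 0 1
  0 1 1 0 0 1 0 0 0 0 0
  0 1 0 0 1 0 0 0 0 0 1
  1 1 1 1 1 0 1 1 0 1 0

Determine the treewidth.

A width-3 tree decomposition is:
Bags: B1 = {b, c, e, f}  B2 = {b, c, e, k}  B3 = {b, e, j, k}  B4 = {c, e, g, k}  B5 = {b, e, h, k}  B6 = {b, d, e, k}  B7 = {a, b, h, k}  B8 = {b, c, f, i}
Tree: B1–B2, B2–B3, B2–B4, B3–B5, B3–B6, B5–B7, B1–B8
Each bag holds 4 vertices, so the decomposition has width 3, which upper-bounds the treewidth. On the other hand G contains the 4-clique {c, e, g, k}. A clique must lie in a single bag of any decomposition, so no decomposition can have width below 3. Therefore the treewidth is 3.

3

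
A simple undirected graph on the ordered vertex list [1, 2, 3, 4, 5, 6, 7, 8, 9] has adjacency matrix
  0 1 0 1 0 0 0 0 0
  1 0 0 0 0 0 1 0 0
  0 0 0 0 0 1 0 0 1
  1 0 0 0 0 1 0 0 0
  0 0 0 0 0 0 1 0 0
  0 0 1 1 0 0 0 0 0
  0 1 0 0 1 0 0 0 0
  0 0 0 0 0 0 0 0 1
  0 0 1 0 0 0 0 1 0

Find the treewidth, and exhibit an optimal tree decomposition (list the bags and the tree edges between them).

Treewidth 1.
Bags: B1 = {5, 7}  B2 = {2, 7}  B3 = {1, 2}  B4 = {1, 4}  B5 = {4, 6}  B6 = {3, 6}  B7 = {3, 9}  B8 = {8, 9}
Tree: B1–B2, B2–B3, B3–B4, B4–B5, B5–B6, B6–B7, B7–B8

Every bag has size at most 2, so the width is 2 − 1 = 1 and tw(G) ≤ 1. Any graph with an edge has treewidth ≥ 1, and G has the edge 5–7. Combining the bounds, tw(G) = 1.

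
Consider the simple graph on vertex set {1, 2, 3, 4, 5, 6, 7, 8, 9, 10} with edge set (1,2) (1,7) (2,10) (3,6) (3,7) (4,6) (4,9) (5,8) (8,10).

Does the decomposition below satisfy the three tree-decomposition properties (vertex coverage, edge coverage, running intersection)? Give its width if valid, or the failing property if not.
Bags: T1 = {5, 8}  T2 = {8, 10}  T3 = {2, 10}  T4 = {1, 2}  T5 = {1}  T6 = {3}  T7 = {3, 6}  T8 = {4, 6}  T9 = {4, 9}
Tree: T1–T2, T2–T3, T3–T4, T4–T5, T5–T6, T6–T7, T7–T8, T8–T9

No — vertex 7 appears in no bag.

A tree decomposition must satisfy three properties: every vertex lies in some bag; for every edge, both endpoints lie together in some bag; and for every vertex, the bags containing it form a connected subtree. Here vertex 7 appears in no bag, so the decomposition is invalid.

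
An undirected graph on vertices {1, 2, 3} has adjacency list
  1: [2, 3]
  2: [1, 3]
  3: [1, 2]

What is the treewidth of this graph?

2

A width-2 tree decomposition is:
Bags: B1 = {1, 2, 3}
Tree: (single bag)
With just one bag of size 3, the width is 3 − 1 = 2, so tw(G) ≤ 2. For the lower bound, the 3 vertices {1, 2, 3} are pairwise adjacent, and any tree decomposition puts a clique entirely inside one bag — forcing width ≥ 2. The upper and lower bounds meet at 2, so that is the treewidth.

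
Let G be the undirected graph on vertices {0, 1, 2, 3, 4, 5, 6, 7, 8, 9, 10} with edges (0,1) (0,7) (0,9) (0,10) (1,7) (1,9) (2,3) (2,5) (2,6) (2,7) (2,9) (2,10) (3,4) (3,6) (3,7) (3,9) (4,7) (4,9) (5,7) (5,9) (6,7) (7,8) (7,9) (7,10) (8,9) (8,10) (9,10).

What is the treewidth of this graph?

3

A width-3 tree decomposition is:
Bags: B1 = {2, 3, 7, 9}  B2 = {2, 7, 9, 10}  B3 = {0, 7, 9, 10}  B4 = {2, 3, 6, 7}  B5 = {7, 8, 9, 10}  B6 = {2, 5, 7, 9}  B7 = {3, 4, 7, 9}  B8 = {0, 1, 7, 9}
Tree: B1–B2, B2–B3, B1–B4, B2–B5, B2–B6, B1–B7, B3–B8
Each bag holds 4 vertices, so the decomposition has width 3, which upper-bounds the treewidth. On the other hand G contains the 4-clique {0, 1, 7, 9}. A clique must lie in a single bag of any decomposition, so no decomposition can have width below 3. The upper and lower bounds meet at 3, so that is the treewidth.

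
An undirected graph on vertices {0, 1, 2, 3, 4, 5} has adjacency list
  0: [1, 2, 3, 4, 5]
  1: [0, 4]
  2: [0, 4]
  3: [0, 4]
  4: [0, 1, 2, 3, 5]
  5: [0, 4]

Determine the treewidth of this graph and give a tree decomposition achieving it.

The largest bag has 3 vertices, giving width 2; this decomposition certifies tw(G) ≤ 2. Conversely, {0, 1, 4} is a clique of size 3, and the vertices of any clique must share a bag in every tree decomposition; so some bag has ≥ 3 vertices and tw(G) ≥ 2. Therefore the treewidth is 2.

Treewidth 2.
One optimal decomposition is:
Bags: B1 = {0, 3, 4}  B2 = {0, 1, 4}  B3 = {0, 4, 5}  B4 = {0, 2, 4}
Tree: B1–B2, B2–B3, B3–B4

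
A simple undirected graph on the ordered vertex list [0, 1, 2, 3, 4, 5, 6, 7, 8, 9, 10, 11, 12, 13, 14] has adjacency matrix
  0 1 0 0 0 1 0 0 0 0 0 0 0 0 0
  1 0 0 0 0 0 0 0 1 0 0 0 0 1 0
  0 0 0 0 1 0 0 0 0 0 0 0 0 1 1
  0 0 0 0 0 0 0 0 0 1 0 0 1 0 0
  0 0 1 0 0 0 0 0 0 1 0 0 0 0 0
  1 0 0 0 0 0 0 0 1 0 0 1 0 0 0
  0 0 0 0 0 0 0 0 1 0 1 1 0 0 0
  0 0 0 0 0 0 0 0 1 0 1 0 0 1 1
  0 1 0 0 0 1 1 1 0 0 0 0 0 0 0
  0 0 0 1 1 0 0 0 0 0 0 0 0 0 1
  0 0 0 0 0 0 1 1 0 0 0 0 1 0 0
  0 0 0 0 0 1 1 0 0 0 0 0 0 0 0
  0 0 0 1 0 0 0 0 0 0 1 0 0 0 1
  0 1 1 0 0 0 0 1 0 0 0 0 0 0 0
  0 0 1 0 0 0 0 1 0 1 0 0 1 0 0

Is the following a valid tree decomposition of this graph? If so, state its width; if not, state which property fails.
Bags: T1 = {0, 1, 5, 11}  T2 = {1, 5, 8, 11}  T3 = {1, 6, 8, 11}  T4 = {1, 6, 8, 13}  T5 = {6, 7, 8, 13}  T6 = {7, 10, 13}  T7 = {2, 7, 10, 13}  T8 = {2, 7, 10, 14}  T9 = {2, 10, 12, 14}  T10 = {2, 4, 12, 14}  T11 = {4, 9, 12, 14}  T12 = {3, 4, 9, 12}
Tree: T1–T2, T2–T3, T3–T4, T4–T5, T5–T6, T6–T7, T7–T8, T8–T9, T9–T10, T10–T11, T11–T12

A tree decomposition must satisfy three properties: every vertex lies in some bag; for every edge, both endpoints lie together in some bag; and for every vertex, the bags containing it form a connected subtree. Here edge (6,10) lies in no bag, so the decomposition is invalid.

No — edge (6,10) lies in no bag.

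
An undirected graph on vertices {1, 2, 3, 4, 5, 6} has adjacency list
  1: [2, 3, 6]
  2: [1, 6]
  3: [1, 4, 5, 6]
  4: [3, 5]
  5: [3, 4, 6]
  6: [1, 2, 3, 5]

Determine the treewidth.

A width-2 tree decomposition is:
Bags: B1 = {1, 3, 6}  B2 = {1, 2, 6}  B3 = {3, 5, 6}  B4 = {3, 4, 5}
Tree: B1–B2, B1–B3, B3–B4
Each bag holds 3 vertices, so the decomposition has width 2, which upper-bounds the treewidth. On the other hand G contains the 3-clique {1, 2, 6}. A clique must lie in a single bag of any decomposition, so no decomposition can have width below 2. Therefore the treewidth is 2.

2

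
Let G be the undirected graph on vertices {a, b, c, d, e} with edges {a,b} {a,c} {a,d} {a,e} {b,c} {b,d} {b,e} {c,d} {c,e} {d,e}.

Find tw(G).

A width-4 tree decomposition is:
Bags: B1 = {a, b, c, d, e}
Tree: (single bag)
A single bag containing all 5 vertices is trivially a valid decomposition of width 4. Conversely, {a, b, c, d, e} is a clique of size 5, and the vertices of any clique must share a bag in every tree decomposition; so some bag has ≥ 5 vertices and tw(G) ≥ 4. Hence tw(G) = 4 exactly.

4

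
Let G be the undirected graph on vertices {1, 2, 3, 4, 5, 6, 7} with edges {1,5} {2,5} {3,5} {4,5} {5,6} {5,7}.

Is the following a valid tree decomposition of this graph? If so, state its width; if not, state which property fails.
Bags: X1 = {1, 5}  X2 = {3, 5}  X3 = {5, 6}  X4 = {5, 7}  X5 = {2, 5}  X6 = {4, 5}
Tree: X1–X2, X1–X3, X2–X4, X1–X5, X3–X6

Yes; width 1.

Every vertex of G appears in some bag (union = {1, 2, 3, 4, 5, 6, 7}); every edge is covered by a bag; and for each vertex v the set of bags containing v is connected in the bag tree. The decomposition is therefore valid. The largest bag has 2 vertices, so the width is 1.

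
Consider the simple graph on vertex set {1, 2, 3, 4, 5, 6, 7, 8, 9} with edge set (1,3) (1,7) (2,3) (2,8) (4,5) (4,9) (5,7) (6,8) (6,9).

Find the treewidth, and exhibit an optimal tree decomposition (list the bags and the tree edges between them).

Treewidth 2.
Bags: B1 = {1, 3, 7}  B2 = {2, 3, 7}  B3 = {2, 7, 8}  B4 = {6, 7, 8}  B5 = {6, 7, 9}  B6 = {4, 7, 9}  B7 = {4, 5, 7}
Tree: B1–B2, B2–B3, B3–B4, B4–B5, B5–B6, B6–B7

Each bag holds 3 vertices, so the decomposition has width 2, which upper-bounds the treewidth. For the lower bound, G contains the cycle 7–1–3–2–8–6–9–4–5–7, so G is not a forest; only forests have treewidth ≤ 1, hence tw(G) ≥ 2. The upper and lower bounds meet at 2, so that is the treewidth.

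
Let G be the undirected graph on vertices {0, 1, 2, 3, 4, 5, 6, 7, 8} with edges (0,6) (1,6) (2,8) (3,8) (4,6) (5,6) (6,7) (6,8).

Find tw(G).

A width-1 tree decomposition is:
Bags: B1 = {1, 6}  B2 = {6, 8}  B3 = {2, 8}  B4 = {6, 7}  B5 = {5, 6}  B6 = {0, 6}  B7 = {3, 8}  B8 = {4, 6}
Tree: B1–B2, B2–B3, B2–B4, B4–B5, B4–B6, B2–B7, B4–B8
Every bag has size at most 2, so the width is 2 − 1 = 1 and tw(G) ≤ 1. Since G has at least one edge (e.g. 6–1), it is not an edgeless graph, so tw(G) ≥ 1. Hence tw(G) = 1 exactly.

1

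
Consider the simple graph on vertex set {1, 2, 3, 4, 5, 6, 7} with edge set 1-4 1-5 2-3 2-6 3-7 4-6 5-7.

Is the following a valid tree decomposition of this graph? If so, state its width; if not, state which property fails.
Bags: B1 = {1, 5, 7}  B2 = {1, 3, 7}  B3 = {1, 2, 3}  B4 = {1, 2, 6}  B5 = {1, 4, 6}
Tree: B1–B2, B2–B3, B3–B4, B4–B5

Every vertex of G appears in some bag (union = {1, 2, 3, 4, 5, 6, 7}); every edge is covered by a bag; and for each vertex v the set of bags containing v is connected in the bag tree. The decomposition is therefore valid. The largest bag has 3 vertices, so the width is 2.

Yes; width 2.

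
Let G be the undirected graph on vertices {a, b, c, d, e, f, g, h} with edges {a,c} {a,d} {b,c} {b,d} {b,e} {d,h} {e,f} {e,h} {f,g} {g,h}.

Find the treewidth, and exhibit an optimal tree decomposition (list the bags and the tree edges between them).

The largest bag has 3 vertices, giving width 2; this decomposition certifies tw(G) ≤ 2. The edges a–c–b–d–a form a cycle, so G is not a tree and its treewidth is at least 2. Therefore the treewidth is 2.

Treewidth 2.
Bags: B1 = {a, c, d}  B2 = {b, c, d}  B3 = {b, d, h}  B4 = {b, e, h}  B5 = {e, g, h}  B6 = {e, f, g}
Tree: B1–B2, B2–B3, B3–B4, B4–B5, B5–B6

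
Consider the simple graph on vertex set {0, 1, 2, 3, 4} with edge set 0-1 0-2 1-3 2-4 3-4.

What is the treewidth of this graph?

2

A width-2 tree decomposition is:
Bags: B1 = {0, 2, 4}  B2 = {0, 1, 4}  B3 = {1, 3, 4}
Tree: B1–B2, B2–B3
The largest bag has 3 vertices, giving width 2; this decomposition certifies tw(G) ≤ 2. For the lower bound, G contains the cycle 4–2–0–1–3–4, so G is not a forest; only forests have treewidth ≤ 1, hence tw(G) ≥ 2. Combining the bounds, tw(G) = 2.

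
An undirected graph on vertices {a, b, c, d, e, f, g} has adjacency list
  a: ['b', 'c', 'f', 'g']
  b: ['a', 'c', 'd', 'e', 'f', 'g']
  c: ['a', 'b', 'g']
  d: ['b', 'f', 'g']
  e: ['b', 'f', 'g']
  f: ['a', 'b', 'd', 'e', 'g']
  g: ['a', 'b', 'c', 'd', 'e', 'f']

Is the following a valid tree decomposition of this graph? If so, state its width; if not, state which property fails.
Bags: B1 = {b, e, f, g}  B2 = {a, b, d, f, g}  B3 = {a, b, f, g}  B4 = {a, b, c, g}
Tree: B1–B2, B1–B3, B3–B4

No — bags containing vertex a are not connected in the tree.

A tree decomposition must satisfy three properties: every vertex lies in some bag; for every edge, both endpoints lie together in some bag; and for every vertex, the bags containing it form a connected subtree. Here bags containing vertex a are not connected in the tree, so the decomposition is invalid.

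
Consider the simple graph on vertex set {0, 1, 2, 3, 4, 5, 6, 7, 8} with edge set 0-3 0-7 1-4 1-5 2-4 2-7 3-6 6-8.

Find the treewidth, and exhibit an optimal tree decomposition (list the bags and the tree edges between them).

Treewidth 1.
One optimal decomposition is:
Bags: B1 = {1, 5}  B2 = {1, 4}  B3 = {2, 4}  B4 = {2, 7}  B5 = {0, 7}  B6 = {0, 3}  B7 = {3, 6}  B8 = {6, 8}
Tree: B1–B2, B2–B3, B3–B4, B4–B5, B5–B6, B6–B7, B7–B8

Every bag has size at most 2, so the width is 2 − 1 = 1 and tw(G) ≤ 1. Any graph with an edge has treewidth ≥ 1, and G has the edge 5–1. Combining the bounds, tw(G) = 1.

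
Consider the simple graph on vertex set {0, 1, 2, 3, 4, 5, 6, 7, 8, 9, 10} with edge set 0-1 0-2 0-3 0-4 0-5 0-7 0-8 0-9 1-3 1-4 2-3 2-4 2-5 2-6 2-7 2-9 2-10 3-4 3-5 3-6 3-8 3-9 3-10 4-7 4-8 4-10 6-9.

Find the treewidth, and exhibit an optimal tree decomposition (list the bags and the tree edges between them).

Treewidth 3.
One such decomposition:
Bags: B1 = {0, 2, 3, 5}  B2 = {0, 2, 3, 4}  B3 = {0, 2, 3, 9}  B4 = {0, 3, 4, 8}  B5 = {2, 3, 4, 10}  B6 = {2, 3, 6, 9}  B7 = {0, 1, 3, 4}  B8 = {0, 2, 4, 7}
Tree: B1–B2, B2–B3, B2–B4, B2–B5, B3–B6, B2–B7, B2–B8

Every bag has size at most 4, so the width is 4 − 1 = 3 and tw(G) ≤ 3. On the other hand G contains the 4-clique {0, 3, 4, 8}. A clique must lie in a single bag of any decomposition, so no decomposition can have width below 3. Hence tw(G) = 3 exactly.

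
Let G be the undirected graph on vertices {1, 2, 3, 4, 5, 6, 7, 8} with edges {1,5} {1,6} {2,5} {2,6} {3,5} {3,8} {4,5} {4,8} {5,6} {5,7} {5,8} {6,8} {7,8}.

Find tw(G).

A width-2 tree decomposition is:
Bags: B1 = {5, 6, 8}  B2 = {4, 5, 8}  B3 = {5, 7, 8}  B4 = {3, 5, 8}  B5 = {1, 5, 6}  B6 = {2, 5, 6}
Tree: B1–B2, B2–B3, B3–B4, B1–B5, B1–B6
Each bag holds 3 vertices, so the decomposition has width 2, which upper-bounds the treewidth. On the other hand G contains the 3-clique {3, 5, 8}. A clique must lie in a single bag of any decomposition, so no decomposition can have width below 2. Therefore the treewidth is 2.

2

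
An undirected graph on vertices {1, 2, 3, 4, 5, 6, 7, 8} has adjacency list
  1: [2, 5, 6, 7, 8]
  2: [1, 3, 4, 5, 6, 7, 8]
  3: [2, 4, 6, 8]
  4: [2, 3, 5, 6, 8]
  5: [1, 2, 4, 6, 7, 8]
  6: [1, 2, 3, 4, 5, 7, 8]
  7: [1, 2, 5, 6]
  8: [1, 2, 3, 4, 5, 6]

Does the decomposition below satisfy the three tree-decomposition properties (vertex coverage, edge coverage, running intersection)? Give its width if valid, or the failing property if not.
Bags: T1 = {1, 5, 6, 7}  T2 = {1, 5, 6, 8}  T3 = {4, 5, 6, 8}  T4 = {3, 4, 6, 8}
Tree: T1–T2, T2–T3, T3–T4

A tree decomposition must satisfy three properties: every vertex lies in some bag; for every edge, both endpoints lie together in some bag; and for every vertex, the bags containing it form a connected subtree. Here vertex 2 appears in no bag, so the decomposition is invalid.

No — vertex 2 appears in no bag.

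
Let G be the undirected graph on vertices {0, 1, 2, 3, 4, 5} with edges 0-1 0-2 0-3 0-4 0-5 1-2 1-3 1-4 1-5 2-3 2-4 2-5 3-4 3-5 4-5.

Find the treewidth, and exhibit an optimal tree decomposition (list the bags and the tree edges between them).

A single bag containing all 6 vertices is trivially a valid decomposition of width 5. On the other hand G contains the 6-clique {0, 1, 2, 3, 4, 5}. A clique must lie in a single bag of any decomposition, so no decomposition can have width below 5. Hence tw(G) = 5 exactly.

Treewidth 5.
Bags: B1 = {0, 1, 2, 3, 4, 5}
Tree: (single bag)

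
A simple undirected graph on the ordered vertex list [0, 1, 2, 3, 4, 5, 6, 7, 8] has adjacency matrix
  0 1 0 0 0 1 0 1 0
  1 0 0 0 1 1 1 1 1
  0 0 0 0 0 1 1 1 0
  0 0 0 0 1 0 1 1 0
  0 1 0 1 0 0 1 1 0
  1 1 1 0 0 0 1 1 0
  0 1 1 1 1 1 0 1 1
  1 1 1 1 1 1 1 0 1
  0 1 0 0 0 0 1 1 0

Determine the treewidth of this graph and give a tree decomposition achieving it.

Treewidth 3.
One such decomposition:
Bags: B1 = {1, 5, 6, 7}  B2 = {1, 4, 6, 7}  B3 = {3, 4, 6, 7}  B4 = {2, 5, 6, 7}  B5 = {0, 1, 5, 7}  B6 = {1, 6, 7, 8}
Tree: B1–B2, B2–B3, B1–B4, B1–B5, B2–B6

Each bag holds 4 vertices, so the decomposition has width 3, which upper-bounds the treewidth. Conversely, {0, 1, 5, 7} is a clique of size 4, and the vertices of any clique must share a bag in every tree decomposition; so some bag has ≥ 4 vertices and tw(G) ≥ 3. Combining the bounds, tw(G) = 3.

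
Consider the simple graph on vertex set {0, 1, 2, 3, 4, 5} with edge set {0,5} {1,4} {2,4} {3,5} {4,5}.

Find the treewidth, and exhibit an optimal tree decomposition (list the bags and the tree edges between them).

Treewidth 1.
Bags: B1 = {2, 4}  B2 = {4, 5}  B3 = {3, 5}  B4 = {0, 5}  B5 = {1, 4}
Tree: B1–B2, B2–B3, B3–B4, B1–B5

Each bag holds 2 vertices, so the decomposition has width 1, which upper-bounds the treewidth. Since G has at least one edge (e.g. 4–2), it is not an edgeless graph, so tw(G) ≥ 1. Hence tw(G) = 1 exactly.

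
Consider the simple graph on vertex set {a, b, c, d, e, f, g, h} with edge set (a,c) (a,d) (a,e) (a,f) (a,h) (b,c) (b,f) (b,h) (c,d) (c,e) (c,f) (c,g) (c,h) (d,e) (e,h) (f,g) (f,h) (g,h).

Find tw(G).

3

A width-3 tree decomposition is:
Bags: B1 = {a, c, f, h}  B2 = {a, c, e, h}  B3 = {c, f, g, h}  B4 = {b, c, f, h}  B5 = {a, c, d, e}
Tree: B1–B2, B1–B3, B3–B4, B2–B5
Every bag has size at most 4, so the width is 4 − 1 = 3 and tw(G) ≤ 3. On the other hand G contains the 4-clique {a, c, d, e}. A clique must lie in a single bag of any decomposition, so no decomposition can have width below 3. Hence tw(G) = 3 exactly.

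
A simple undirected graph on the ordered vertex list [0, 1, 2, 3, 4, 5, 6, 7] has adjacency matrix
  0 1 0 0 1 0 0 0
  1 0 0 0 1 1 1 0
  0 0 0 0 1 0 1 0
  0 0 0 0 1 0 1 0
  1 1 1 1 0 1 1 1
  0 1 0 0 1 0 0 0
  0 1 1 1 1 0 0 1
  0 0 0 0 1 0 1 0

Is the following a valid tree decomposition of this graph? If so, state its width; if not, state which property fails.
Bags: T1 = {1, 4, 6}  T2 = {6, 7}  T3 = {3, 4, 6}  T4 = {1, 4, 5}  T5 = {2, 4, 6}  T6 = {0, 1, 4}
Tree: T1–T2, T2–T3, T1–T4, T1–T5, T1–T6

A tree decomposition must satisfy three properties: every vertex lies in some bag; for every edge, both endpoints lie together in some bag; and for every vertex, the bags containing it form a connected subtree. Here edge (4,7) lies in no bag, so the decomposition is invalid.

No — edge (4,7) lies in no bag.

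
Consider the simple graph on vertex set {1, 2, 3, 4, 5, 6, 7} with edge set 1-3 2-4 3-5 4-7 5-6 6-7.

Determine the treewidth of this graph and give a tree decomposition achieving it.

The largest bag has 2 vertices, giving width 1; this decomposition certifies tw(G) ≤ 1. G has an edge, so its treewidth is at least 1. Combining the bounds, tw(G) = 1.

Treewidth 1.
Bags: B1 = {2, 4}  B2 = {4, 7}  B3 = {6, 7}  B4 = {5, 6}  B5 = {3, 5}  B6 = {1, 3}
Tree: B1–B2, B2–B3, B3–B4, B4–B5, B5–B6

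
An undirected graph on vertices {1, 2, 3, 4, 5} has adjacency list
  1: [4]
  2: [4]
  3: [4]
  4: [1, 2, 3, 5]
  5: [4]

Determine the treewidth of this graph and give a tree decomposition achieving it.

Every bag has size at most 2, so the width is 2 − 1 = 1 and tw(G) ≤ 1. Any graph with an edge has treewidth ≥ 1, and G has the edge 4–3. Hence tw(G) = 1 exactly.

Treewidth 1.
One optimal decomposition is:
Bags: B1 = {3, 4}  B2 = {2, 4}  B3 = {4, 5}  B4 = {1, 4}
Tree: B1–B2, B2–B3, B2–B4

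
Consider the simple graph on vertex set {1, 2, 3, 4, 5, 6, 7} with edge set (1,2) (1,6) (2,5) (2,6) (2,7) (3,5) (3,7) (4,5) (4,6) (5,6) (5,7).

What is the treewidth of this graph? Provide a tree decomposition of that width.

Treewidth 2.
One such decomposition:
Bags: B1 = {2, 5, 7}  B2 = {2, 5, 6}  B3 = {1, 2, 6}  B4 = {3, 5, 7}  B5 = {4, 5, 6}
Tree: B1–B2, B2–B3, B1–B4, B2–B5

The largest bag has 3 vertices, giving width 2; this decomposition certifies tw(G) ≤ 2. For the lower bound, the 3 vertices {1, 2, 6} are pairwise adjacent, and any tree decomposition puts a clique entirely inside one bag — forcing width ≥ 2. Hence tw(G) = 2 exactly.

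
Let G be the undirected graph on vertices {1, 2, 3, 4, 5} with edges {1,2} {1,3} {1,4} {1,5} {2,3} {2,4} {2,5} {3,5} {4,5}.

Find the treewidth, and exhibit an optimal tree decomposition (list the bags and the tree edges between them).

Every bag has size at most 4, so the width is 4 − 1 = 3 and tw(G) ≤ 3. On the other hand G contains the 4-clique {1, 2, 3, 5}. A clique must lie in a single bag of any decomposition, so no decomposition can have width below 3. Combining the bounds, tw(G) = 3.

Treewidth 3.
One optimal decomposition is:
Bags: B1 = {1, 2, 3, 5}  B2 = {1, 2, 4, 5}
Tree: B1–B2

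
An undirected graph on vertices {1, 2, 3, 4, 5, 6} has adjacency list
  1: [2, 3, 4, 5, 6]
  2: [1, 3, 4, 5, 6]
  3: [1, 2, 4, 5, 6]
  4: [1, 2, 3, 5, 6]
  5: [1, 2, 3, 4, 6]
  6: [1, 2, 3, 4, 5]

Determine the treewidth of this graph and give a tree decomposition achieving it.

Treewidth 5.
Bags: B1 = {1, 2, 3, 4, 5, 6}
Tree: (single bag)

A single bag containing all 6 vertices is trivially a valid decomposition of width 5. On the other hand G contains the 6-clique {1, 2, 3, 4, 5, 6}. A clique must lie in a single bag of any decomposition, so no decomposition can have width below 5. Therefore the treewidth is 5.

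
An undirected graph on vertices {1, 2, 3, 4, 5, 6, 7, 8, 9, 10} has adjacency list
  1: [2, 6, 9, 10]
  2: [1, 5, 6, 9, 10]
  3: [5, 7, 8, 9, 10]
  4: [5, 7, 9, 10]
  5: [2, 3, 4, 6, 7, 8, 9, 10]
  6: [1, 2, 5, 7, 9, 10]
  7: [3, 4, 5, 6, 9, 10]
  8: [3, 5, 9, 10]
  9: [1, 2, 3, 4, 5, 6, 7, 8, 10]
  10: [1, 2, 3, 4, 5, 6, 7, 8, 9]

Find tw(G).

A width-4 tree decomposition is:
Bags: B1 = {3, 5, 7, 9, 10}  B2 = {5, 6, 7, 9, 10}  B3 = {2, 5, 6, 9, 10}  B4 = {3, 5, 8, 9, 10}  B5 = {1, 2, 6, 9, 10}  B6 = {4, 5, 7, 9, 10}
Tree: B1–B2, B2–B3, B1–B4, B3–B5, B2–B6
Every bag has size at most 5, so the width is 5 − 1 = 4 and tw(G) ≤ 4. On the other hand G contains the 5-clique {1, 2, 6, 9, 10}. A clique must lie in a single bag of any decomposition, so no decomposition can have width below 4. Therefore the treewidth is 4.

4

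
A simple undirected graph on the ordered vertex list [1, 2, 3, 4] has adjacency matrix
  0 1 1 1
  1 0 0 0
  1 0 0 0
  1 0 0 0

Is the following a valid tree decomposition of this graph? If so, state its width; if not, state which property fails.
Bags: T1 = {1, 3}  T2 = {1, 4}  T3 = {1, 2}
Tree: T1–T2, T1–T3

Yes; width 1.

Vertex coverage: the bags together contain {1, 2, 3, 4}, the full vertex set. Edge coverage: each edge of G has both endpoints in at least one bag. Running intersection: for every vertex, the bags containing it form a connected subtree. All three properties hold, so this is a valid tree decomposition of width max|bag| − 1 = 1, and hence tw(G) ≤ 1.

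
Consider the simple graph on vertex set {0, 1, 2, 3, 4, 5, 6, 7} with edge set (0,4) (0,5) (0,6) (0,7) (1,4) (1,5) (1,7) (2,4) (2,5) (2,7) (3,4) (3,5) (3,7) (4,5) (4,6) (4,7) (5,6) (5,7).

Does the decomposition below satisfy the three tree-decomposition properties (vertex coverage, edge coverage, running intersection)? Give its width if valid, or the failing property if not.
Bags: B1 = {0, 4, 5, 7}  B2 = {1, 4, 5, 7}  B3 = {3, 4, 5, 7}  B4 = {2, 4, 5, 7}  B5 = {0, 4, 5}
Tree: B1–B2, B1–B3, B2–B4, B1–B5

A tree decomposition must satisfy three properties: every vertex lies in some bag; for every edge, both endpoints lie together in some bag; and for every vertex, the bags containing it form a connected subtree. Here vertex 6 appears in no bag, so the decomposition is invalid.

No — vertex 6 appears in no bag.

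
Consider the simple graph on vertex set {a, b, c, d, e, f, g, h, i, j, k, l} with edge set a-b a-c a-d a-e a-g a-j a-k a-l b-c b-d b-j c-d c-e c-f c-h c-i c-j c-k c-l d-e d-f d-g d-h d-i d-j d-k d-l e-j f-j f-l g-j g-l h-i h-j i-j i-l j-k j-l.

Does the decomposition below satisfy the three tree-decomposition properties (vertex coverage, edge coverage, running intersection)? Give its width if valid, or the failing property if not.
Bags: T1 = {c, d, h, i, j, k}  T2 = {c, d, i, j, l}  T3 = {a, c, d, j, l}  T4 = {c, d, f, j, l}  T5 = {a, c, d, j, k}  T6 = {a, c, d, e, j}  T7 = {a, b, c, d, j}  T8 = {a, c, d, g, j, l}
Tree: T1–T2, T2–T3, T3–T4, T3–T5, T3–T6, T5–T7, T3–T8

A tree decomposition must satisfy three properties: every vertex lies in some bag; for every edge, both endpoints lie together in some bag; and for every vertex, the bags containing it form a connected subtree. Here bags containing vertex k are not connected in the tree, so the decomposition is invalid.

No — bags containing vertex k are not connected in the tree.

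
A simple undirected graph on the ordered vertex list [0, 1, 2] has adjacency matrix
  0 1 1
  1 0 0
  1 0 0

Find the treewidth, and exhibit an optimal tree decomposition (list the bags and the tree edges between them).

Each bag holds 2 vertices, so the decomposition has width 1, which upper-bounds the treewidth. Since G has at least one edge (e.g. 0–1), it is not an edgeless graph, so tw(G) ≥ 1. The upper and lower bounds meet at 1, so that is the treewidth.

Treewidth 1.
Bags: B1 = {0, 1}  B2 = {0, 2}
Tree: B1–B2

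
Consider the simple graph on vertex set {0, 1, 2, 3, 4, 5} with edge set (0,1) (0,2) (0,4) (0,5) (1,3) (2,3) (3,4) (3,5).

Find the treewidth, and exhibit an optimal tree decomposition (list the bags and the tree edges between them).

Treewidth 2.
One optimal decomposition is:
Bags: B1 = {0, 1, 3}  B2 = {0, 3, 5}  B3 = {0, 3, 4}  B4 = {0, 2, 3}
Tree: B1–B2, B2–B3, B3–B4

The largest bag has 3 vertices, giving width 2; this decomposition certifies tw(G) ≤ 2. For the lower bound, G contains the cycle 1–0–5–3–1, so G is not a forest; only forests have treewidth ≤ 1, hence tw(G) ≥ 2. The upper and lower bounds meet at 2, so that is the treewidth.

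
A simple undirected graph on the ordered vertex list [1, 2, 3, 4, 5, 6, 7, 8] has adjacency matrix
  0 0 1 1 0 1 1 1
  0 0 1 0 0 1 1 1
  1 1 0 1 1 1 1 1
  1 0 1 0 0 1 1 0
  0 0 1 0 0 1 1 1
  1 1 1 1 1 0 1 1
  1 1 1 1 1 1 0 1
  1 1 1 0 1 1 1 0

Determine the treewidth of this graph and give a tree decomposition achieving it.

Treewidth 4.
One optimal decomposition is:
Bags: B1 = {3, 5, 6, 7, 8}  B2 = {1, 3, 6, 7, 8}  B3 = {2, 3, 6, 7, 8}  B4 = {1, 3, 4, 6, 7}
Tree: B1–B2, B2–B3, B2–B4

The largest bag has 5 vertices, giving width 4; this decomposition certifies tw(G) ≤ 4. On the other hand G contains the 5-clique {1, 3, 6, 7, 8}. A clique must lie in a single bag of any decomposition, so no decomposition can have width below 4. Hence tw(G) = 4 exactly.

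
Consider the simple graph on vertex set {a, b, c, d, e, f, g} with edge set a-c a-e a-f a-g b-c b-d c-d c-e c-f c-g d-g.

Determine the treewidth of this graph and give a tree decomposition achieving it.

Treewidth 2.
One such decomposition:
Bags: B1 = {a, c, g}  B2 = {a, c, e}  B3 = {c, d, g}  B4 = {a, c, f}  B5 = {b, c, d}
Tree: B1–B2, B1–B3, B2–B4, B3–B5

The largest bag has 3 vertices, giving width 2; this decomposition certifies tw(G) ≤ 2. For the lower bound, the 3 vertices {c, d, g} are pairwise adjacent, and any tree decomposition puts a clique entirely inside one bag — forcing width ≥ 2. The upper and lower bounds meet at 2, so that is the treewidth.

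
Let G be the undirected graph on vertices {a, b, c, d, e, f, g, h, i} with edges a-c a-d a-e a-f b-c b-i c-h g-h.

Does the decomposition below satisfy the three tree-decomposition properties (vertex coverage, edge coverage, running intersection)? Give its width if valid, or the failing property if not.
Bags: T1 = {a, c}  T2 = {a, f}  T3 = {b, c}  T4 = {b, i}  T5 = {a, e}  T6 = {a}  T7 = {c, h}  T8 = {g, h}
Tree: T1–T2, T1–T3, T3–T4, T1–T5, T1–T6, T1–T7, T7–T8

A tree decomposition must satisfy three properties: every vertex lies in some bag; for every edge, both endpoints lie together in some bag; and for every vertex, the bags containing it form a connected subtree. Here vertex d appears in no bag, so the decomposition is invalid.

No — vertex d appears in no bag.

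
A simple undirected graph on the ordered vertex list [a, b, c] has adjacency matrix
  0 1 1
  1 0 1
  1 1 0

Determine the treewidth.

2

A width-2 tree decomposition is:
Bags: B1 = {a, b, c}
Tree: (single bag)
With just one bag of size 3, the width is 3 − 1 = 2, so tw(G) ≤ 2. On the other hand G contains the 3-clique {a, b, c}. A clique must lie in a single bag of any decomposition, so no decomposition can have width below 2. The upper and lower bounds meet at 2, so that is the treewidth.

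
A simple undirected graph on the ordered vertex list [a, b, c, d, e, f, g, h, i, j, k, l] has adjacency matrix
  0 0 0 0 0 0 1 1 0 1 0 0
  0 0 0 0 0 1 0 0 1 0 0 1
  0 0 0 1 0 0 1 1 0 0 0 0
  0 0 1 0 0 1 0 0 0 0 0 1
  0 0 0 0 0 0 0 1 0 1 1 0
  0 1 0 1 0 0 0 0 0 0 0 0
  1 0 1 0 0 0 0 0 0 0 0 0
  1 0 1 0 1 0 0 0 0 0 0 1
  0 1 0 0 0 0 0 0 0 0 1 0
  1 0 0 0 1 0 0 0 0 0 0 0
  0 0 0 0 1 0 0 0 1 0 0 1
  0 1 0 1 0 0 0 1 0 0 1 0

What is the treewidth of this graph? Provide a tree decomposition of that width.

Treewidth 3.
One optimal decomposition is:
Bags: B1 = {a, c, g, j}  B2 = {a, c, h, j}  B3 = {c, e, h, j}  B4 = {c, d, e, h}  B5 = {d, e, h, l}  B6 = {d, e, k, l}  B7 = {d, f, k, l}  B8 = {b, f, k, l}  B9 = {b, f, i, k}
Tree: B1–B2, B2–B3, B3–B4, B4–B5, B5–B6, B6–B7, B7–B8, B8–B9

The largest bag has 4 vertices, giving width 3; this decomposition certifies tw(G) ≤ 3. For the lower bound: the 4 vertex sets {a,g,j}, {c}, {h}, {d,e,k,l} are disjoint, each induces a connected subgraph, and every pair is joined by at least one edge of G. Contracting each set to a single vertex therefore yields K_{4} as a minor, and since treewidth is minor-monotone, tw(G) ≥ tw(K_{4}) = 3. The upper and lower bounds meet at 3, so that is the treewidth.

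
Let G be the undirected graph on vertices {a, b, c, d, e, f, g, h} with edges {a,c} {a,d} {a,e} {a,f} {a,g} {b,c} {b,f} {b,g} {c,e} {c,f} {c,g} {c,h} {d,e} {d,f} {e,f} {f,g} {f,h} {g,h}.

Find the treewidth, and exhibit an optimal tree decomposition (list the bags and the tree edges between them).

Treewidth 3.
Bags: B1 = {a, c, f, g}  B2 = {a, c, e, f}  B3 = {c, f, g, h}  B4 = {b, c, f, g}  B5 = {a, d, e, f}
Tree: B1–B2, B1–B3, B3–B4, B2–B5

Every bag has size at most 4, so the width is 4 − 1 = 3 and tw(G) ≤ 3. Conversely, {a, d, e, f} is a clique of size 4, and the vertices of any clique must share a bag in every tree decomposition; so some bag has ≥ 4 vertices and tw(G) ≥ 3. Combining the bounds, tw(G) = 3.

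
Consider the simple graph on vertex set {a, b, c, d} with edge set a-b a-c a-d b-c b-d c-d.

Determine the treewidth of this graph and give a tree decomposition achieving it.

With just one bag of size 4, the width is 4 − 1 = 3, so tw(G) ≤ 3. Conversely, {a, b, c, d} is a clique of size 4, and the vertices of any clique must share a bag in every tree decomposition; so some bag has ≥ 4 vertices and tw(G) ≥ 3. Combining the bounds, tw(G) = 3.

Treewidth 3.
One optimal decomposition is:
Bags: B1 = {a, b, c, d}
Tree: (single bag)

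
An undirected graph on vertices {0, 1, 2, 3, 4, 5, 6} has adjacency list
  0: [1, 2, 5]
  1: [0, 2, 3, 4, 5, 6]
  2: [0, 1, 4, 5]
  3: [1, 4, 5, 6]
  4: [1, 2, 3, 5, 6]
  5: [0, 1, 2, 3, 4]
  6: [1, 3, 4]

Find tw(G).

A width-3 tree decomposition is:
Bags: B1 = {1, 2, 4, 5}  B2 = {1, 3, 4, 5}  B3 = {0, 1, 2, 5}  B4 = {1, 3, 4, 6}
Tree: B1–B2, B1–B3, B2–B4
Every bag has size at most 4, so the width is 4 − 1 = 3 and tw(G) ≤ 3. For the lower bound, the 4 vertices {0, 1, 2, 5} are pairwise adjacent, and any tree decomposition puts a clique entirely inside one bag — forcing width ≥ 3. Hence tw(G) = 3 exactly.

3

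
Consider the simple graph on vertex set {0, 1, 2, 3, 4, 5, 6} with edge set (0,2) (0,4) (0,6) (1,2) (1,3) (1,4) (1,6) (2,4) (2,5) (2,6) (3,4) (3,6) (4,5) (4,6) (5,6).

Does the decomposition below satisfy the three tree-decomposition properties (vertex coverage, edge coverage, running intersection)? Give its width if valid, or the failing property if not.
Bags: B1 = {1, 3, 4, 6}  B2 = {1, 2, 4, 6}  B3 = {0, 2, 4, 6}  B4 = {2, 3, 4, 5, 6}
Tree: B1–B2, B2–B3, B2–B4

A tree decomposition must satisfy three properties: every vertex lies in some bag; for every edge, both endpoints lie together in some bag; and for every vertex, the bags containing it form a connected subtree. Here bags containing vertex 3 are not connected in the tree, so the decomposition is invalid.

No — bags containing vertex 3 are not connected in the tree.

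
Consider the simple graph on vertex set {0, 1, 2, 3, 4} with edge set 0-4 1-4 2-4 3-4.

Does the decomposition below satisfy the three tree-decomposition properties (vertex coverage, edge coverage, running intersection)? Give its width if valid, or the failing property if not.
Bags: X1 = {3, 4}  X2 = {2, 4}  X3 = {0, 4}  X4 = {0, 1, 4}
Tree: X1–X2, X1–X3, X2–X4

A tree decomposition must satisfy three properties: every vertex lies in some bag; for every edge, both endpoints lie together in some bag; and for every vertex, the bags containing it form a connected subtree. Here bags containing vertex 0 are not connected in the tree, so the decomposition is invalid.

No — bags containing vertex 0 are not connected in the tree.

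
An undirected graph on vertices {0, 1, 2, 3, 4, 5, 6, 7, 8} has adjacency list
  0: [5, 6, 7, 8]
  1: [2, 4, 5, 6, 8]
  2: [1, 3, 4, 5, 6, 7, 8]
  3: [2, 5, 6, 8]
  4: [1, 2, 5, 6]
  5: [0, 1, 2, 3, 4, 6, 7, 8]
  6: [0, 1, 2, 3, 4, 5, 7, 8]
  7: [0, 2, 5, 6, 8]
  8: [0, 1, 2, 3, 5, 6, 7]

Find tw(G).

A width-4 tree decomposition is:
Bags: B1 = {2, 5, 6, 7, 8}  B2 = {0, 5, 6, 7, 8}  B3 = {2, 3, 5, 6, 8}  B4 = {1, 2, 5, 6, 8}  B5 = {1, 2, 4, 5, 6}
Tree: B1–B2, B1–B3, B3–B4, B4–B5
Each bag holds 5 vertices, so the decomposition has width 4, which upper-bounds the treewidth. Conversely, {0, 5, 6, 7, 8} is a clique of size 5, and the vertices of any clique must share a bag in every tree decomposition; so some bag has ≥ 5 vertices and tw(G) ≥ 4. Combining the bounds, tw(G) = 4.

4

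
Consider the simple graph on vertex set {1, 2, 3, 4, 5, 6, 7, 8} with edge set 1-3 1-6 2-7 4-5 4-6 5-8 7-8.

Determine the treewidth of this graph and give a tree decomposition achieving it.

The largest bag has 2 vertices, giving width 1; this decomposition certifies tw(G) ≤ 1. Any graph with an edge has treewidth ≥ 1, and G has the edge 3–1. Combining the bounds, tw(G) = 1.

Treewidth 1.
Bags: B1 = {1, 3}  B2 = {1, 6}  B3 = {4, 6}  B4 = {4, 5}  B5 = {5, 8}  B6 = {7, 8}  B7 = {2, 7}
Tree: B1–B2, B2–B3, B3–B4, B4–B5, B5–B6, B6–B7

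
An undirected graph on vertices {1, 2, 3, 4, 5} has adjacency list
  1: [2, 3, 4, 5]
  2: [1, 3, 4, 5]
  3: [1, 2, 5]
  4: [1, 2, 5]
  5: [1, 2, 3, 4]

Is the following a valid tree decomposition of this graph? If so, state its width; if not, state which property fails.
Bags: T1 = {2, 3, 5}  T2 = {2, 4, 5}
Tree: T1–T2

No — vertex 1 appears in no bag.

A tree decomposition must satisfy three properties: every vertex lies in some bag; for every edge, both endpoints lie together in some bag; and for every vertex, the bags containing it form a connected subtree. Here vertex 1 appears in no bag, so the decomposition is invalid.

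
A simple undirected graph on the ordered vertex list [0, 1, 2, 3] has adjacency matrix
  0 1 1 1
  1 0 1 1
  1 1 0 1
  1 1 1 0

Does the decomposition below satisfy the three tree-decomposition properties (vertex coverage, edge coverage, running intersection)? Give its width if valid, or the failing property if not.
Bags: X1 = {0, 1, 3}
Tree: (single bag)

A tree decomposition must satisfy three properties: every vertex lies in some bag; for every edge, both endpoints lie together in some bag; and for every vertex, the bags containing it form a connected subtree. Here vertex 2 appears in no bag, so the decomposition is invalid.

No — vertex 2 appears in no bag.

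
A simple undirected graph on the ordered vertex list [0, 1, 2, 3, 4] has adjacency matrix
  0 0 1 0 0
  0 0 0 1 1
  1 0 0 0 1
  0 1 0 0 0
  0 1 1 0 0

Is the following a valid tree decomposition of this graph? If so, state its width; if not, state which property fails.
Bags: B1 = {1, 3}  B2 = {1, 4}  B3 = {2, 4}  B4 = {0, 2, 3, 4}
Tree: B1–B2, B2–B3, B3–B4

No — bags containing vertex 3 are not connected in the tree.

A tree decomposition must satisfy three properties: every vertex lies in some bag; for every edge, both endpoints lie together in some bag; and for every vertex, the bags containing it form a connected subtree. Here bags containing vertex 3 are not connected in the tree, so the decomposition is invalid.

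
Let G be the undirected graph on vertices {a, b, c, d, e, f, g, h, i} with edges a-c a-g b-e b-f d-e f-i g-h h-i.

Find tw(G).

1

A width-1 tree decomposition is:
Bags: B1 = {d, e}  B2 = {b, e}  B3 = {b, f}  B4 = {f, i}  B5 = {h, i}  B6 = {g, h}  B7 = {a, g}  B8 = {a, c}
Tree: B1–B2, B2–B3, B3–B4, B4–B5, B5–B6, B6–B7, B7–B8
The largest bag has 2 vertices, giving width 1; this decomposition certifies tw(G) ≤ 1. Any graph with an edge has treewidth ≥ 1, and G has the edge d–e. Hence tw(G) = 1 exactly.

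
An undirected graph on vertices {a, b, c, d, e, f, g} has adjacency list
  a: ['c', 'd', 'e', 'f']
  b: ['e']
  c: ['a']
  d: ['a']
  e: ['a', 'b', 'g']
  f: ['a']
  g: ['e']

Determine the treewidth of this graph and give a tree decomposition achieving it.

Each bag holds 2 vertices, so the decomposition has width 1, which upper-bounds the treewidth. G has an edge, so its treewidth is at least 1. The upper and lower bounds meet at 1, so that is the treewidth.

Treewidth 1.
One such decomposition:
Bags: B1 = {a, f}  B2 = {a, e}  B3 = {a, d}  B4 = {a, c}  B5 = {e, g}  B6 = {b, e}
Tree: B1–B2, B2–B3, B3–B4, B2–B5, B2–B6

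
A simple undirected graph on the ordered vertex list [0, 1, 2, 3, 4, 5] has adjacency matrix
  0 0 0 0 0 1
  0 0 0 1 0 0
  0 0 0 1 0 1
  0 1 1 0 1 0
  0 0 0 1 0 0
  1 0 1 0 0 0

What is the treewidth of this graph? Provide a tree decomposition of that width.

Treewidth 1.
Bags: B1 = {3, 4}  B2 = {2, 3}  B3 = {2, 5}  B4 = {0, 5}  B5 = {1, 3}
Tree: B1–B2, B2–B3, B3–B4, B1–B5

Every bag has size at most 2, so the width is 2 − 1 = 1 and tw(G) ≤ 1. Any graph with an edge has treewidth ≥ 1, and G has the edge 4–3. The upper and lower bounds meet at 1, so that is the treewidth.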